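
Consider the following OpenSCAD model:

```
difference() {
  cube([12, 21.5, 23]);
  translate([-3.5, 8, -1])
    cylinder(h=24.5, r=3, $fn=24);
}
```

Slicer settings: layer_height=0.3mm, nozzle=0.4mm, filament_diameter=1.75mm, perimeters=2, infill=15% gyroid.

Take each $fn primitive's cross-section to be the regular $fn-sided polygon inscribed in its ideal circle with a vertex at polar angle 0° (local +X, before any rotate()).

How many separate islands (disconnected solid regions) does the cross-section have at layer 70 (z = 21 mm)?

1

At z = 21 mm: the cube is present — its section is the full 12×21.5 rectangle; the cylinder at (-3.5, 8): section is a regular 24-gon, circumradius r=3; Taking the first minus the rest: starting from the 12×21.5 cube, the r=3 cylinder at (-3.5, 8) misses the remaining region (no effect) — 1 connected region. Overall, the cross-section is a single solid region. Island count = 1.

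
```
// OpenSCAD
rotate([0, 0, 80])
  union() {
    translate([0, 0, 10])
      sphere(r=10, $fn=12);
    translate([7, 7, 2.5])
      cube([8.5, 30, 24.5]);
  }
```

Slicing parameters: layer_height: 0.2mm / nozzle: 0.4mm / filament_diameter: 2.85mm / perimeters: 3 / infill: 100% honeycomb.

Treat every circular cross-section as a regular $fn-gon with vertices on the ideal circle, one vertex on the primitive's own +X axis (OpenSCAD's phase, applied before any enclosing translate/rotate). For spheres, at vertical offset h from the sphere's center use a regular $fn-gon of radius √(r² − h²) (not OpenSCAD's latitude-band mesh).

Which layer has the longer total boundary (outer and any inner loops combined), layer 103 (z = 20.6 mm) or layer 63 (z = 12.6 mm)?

Layer 103 (z = 20.6): the sphere does not reach this height (|z−center|=10.600 > r=10); the 8.5×30 cube at (7, 7) contributes its full rectangle (perimeter 77.00 mm); Combining (union): only the 8.5×30 cube at (7, 7) is present, so the union is just that shape — boundary = 77.00 mm; (rotated 80° about Z; rotation is an isometry so areas/perimeters/island counts are preserved). So its perimeter = 77.00 mm. Layer 63 (z = 12.6): the r=10 sphere contributes a regular 12-gon of circumradius √(10²−2.6²) = 9.656 (perimeter = 2·12·9.656·sin(180°/12) = 59.98 mm); the 8.5×30 cube at (7, 7) contributes its full rectangle (perimeter 77.00 mm); Combining (union): the 2 present regions are separate (no shared area or edge), so areas and boundary lengths simply add and each stays a separate island — boundary = 136.98 mm; (rotated 80° about Z; rotation is an isometry so areas/perimeters/island counts are preserved). So its perimeter = 136.98 mm. Layer 63 is larger (136.98 vs 77.00 mm).

layer 63 (z = 12.6 mm)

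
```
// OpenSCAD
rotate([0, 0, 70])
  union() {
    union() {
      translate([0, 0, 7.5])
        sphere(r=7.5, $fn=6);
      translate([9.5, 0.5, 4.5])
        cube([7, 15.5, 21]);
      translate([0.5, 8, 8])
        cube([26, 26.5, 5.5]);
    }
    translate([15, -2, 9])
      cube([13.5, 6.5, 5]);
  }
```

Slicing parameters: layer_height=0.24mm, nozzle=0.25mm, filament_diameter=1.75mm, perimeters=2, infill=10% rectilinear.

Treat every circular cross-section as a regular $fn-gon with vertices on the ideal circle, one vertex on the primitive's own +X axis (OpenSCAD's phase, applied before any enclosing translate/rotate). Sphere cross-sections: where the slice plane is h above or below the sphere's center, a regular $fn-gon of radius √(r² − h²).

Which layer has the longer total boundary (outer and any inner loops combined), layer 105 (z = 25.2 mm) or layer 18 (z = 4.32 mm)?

layer 105 (z = 25.2 mm)

Layer 105 (z = 25.2): the sphere is not intersected at this z (|z−center|=17.700 > r=7.5); the 7×15.5 cube at (9.5, 0.5) contributes its full rectangle (perimeter 45.00 mm); the cube at (0.5, 8) is not intersected at this z (z outside [8, 13.5]); Combining (union): only the 7×15.5 cube at (9.5, 0.5) is present, so the union is just that shape — boundary = 45.00 mm; the cube at (15, -2) is absent (z outside [9, 14]); Taking the union: only the result so far is present, so the union is just that shape — boundary = 45.00 mm; (rotated 70° about Z; rotation is an isometry so areas/perimeters/island counts are preserved). So its perimeter = 45.00 mm. Layer 18 (z = 4.32): the r=7.5 sphere slices to a regular 6-gon of circumradius 6.792 (√(r²−h²) with h=3.18 from center) (perimeter = 2·6·6.792·sin(180°/6) = 40.75 mm); the cube at (9.5, 0.5) is not intersected at this z (z outside [4.5, 25.5]); the cube at (0.5, 8) is absent (z outside [8, 13.5]); Merging all regions: only the r=7.5 sphere is present, so the union is just that shape — boundary = 40.75 mm; the cube at (15, -2) is absent (z outside [9, 14]); Combining (union): only the result so far is present, so the union is just that shape — boundary = 40.75 mm; (rotated 70° about Z; rotation is an isometry so areas/perimeters/island counts are preserved). So its perimeter = 40.75 mm. Layer 105 is larger (45.00 vs 40.75 mm).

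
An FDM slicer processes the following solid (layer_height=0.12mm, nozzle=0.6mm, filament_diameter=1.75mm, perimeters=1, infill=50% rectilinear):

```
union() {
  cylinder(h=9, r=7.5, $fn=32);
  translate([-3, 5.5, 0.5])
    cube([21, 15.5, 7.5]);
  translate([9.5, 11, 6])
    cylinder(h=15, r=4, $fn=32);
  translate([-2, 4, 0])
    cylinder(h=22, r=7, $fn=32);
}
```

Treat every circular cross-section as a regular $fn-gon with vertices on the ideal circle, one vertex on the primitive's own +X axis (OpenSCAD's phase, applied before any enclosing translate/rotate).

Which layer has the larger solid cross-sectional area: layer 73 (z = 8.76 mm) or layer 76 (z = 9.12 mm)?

Layer 73 (z = 8.76): the r=7.5 cylinder gives a regular 32-gon of circumradius 7.5 (constant along its height) (area = (32/2)·7.500²·sin(360°/32) = 175.58 mm²); the cube at (-3, 5.5) does not reach this height (z outside [0.5, 8]); the r=4 cylinder at (9.5, 11) contributes a regular 32-gon of circumradius 4 (area = (32/2)·4.000²·sin(360°/32) = 49.94 mm²); the r=7 cylinder at (-2, 4) gives a regular 32-gon of circumradius 7 (constant along its height) (area = (32/2)·7.000²·sin(360°/32) = 152.95 mm²); Merging all regions: the regions partially overlap — summed areas 378.48 mm² minus the doubly-counted overlap 100.26 mm² gives 278.22 mm² — area = 278.22 mm². So its area = 278.22 mm². Layer 76 (z = 9.12): the cylinder is absent (z outside [0, 9]); the cube at (-3, 5.5) does not reach this height (z outside [0.5, 8]); the r=4 cylinder at (9.5, 11) gives a regular 32-gon of circumradius 4 (constant along its height) (area = (32/2)·4.000²·sin(360°/32) = 49.94 mm²); the r=7 cylinder at (-2, 4) contributes a regular 32-gon of circumradius 7 (area = (32/2)·7.000²·sin(360°/32) = 152.95 mm²); Taking the union: the 2 present regions are separate (no shared area or edge), so areas and boundary lengths simply add and each stays a separate island — area = 202.89 mm². So its area = 202.89 mm². Layer 73 is larger (278.22 vs 202.89 mm²).

layer 73 (z = 8.76 mm)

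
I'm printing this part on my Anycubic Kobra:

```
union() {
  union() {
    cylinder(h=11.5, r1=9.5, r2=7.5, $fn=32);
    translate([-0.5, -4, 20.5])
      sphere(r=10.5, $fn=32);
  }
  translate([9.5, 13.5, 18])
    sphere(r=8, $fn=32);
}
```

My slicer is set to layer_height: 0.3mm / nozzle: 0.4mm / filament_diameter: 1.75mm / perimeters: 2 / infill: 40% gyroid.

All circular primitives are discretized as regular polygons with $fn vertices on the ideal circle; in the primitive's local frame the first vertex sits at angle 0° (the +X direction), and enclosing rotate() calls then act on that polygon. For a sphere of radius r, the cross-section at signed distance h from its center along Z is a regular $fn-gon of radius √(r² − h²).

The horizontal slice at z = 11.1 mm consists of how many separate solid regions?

2

At z = 11.1 mm: the cone contributes a regular 32-gon of circumradius 7.570 (interpolated between r1=9.5 and r2=7.5 at t=0.965); the r=10.5 sphere at (-0.5, -4) contributes a regular 32-gon of circumradius √(10.5²−9.4²) = 4.679; Combining (union): the regions partially overlap (shared area 61.47 mm²), so overlapping operands fuse into one piece — 1 connected region; the r=8 sphere at (9.5, 13.5) contributes a regular 32-gon of circumradius √(8²−6.9²) = 4.048; Combining (union): the 2 present regions are separate (no shared area or edge), so areas and boundary lengths simply add and each stays a separate island — 2 connected regions. The result has 2 disconnected regions.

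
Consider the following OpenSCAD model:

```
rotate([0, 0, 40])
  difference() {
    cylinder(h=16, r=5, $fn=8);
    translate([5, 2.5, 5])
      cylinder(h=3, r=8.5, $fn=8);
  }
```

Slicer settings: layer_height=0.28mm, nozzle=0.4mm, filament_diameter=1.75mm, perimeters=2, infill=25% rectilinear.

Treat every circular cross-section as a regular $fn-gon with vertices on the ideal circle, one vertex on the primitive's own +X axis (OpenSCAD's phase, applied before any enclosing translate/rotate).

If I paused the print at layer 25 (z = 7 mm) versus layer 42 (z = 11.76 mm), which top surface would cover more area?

Layer 25 (z = 7): the r=5 cylinder gives a regular 8-gon of circumradius 5 (constant along its height) (area = (8/2)·5.000²·sin(360°/8) = 70.71 mm²); the cylinder at (5, 2.5): section is a regular 8-gon, circumradius r=8.5 (area = (8/2)·8.500²·sin(360°/8) = 204.35 mm²); Taking the first minus the rest: starting from the r=5 cylinder (70.71 mm²), the r=8.5 cylinder at (5, 2.5) partially overlaps it — only the 54.37 mm² overlap (of its 204.35 mm²) is removed, clipping the outline — area = 16.34 mm²; (rotated 40° about Z; rotation is an isometry so areas/perimeters/island counts are preserved). So its area = 16.34 mm². Layer 42 (z = 11.76): the r=5 cylinder contributes a regular 8-gon of circumradius 5 (area = (8/2)·5.000²·sin(360°/8) = 70.71 mm²); the cylinder at (5, 2.5) is not intersected at this z (z outside [5, 8]); After the difference (first − rest): none of the subtracted shapes is present at this height, so the r=5 cylinder is unchanged — area = 70.71 mm²; (rotated 40° about Z; rotation is an isometry so areas/perimeters/island counts are preserved). So its area = 70.71 mm². Layer 42 is larger (70.71 vs 16.34 mm²).

layer 42 (z = 11.76 mm)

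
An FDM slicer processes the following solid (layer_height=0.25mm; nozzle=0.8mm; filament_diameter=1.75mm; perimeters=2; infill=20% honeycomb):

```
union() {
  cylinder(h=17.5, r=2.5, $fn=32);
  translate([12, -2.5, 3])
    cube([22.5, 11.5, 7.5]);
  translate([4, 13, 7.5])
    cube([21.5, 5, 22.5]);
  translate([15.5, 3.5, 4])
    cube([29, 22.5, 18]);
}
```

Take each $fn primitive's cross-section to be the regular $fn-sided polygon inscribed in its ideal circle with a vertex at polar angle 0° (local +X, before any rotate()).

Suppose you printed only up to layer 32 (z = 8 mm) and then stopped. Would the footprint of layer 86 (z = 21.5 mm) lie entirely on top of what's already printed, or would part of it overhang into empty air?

Compare the two slices. At z = 8: the cylinder: section is a regular 32-gon, circumradius r=2.5 (area = (32/2)·2.500²·sin(360°/32) = 19.51 mm²); the cube at (12, -2.5) (footprint 22.5×11.5) is included at this height (area 258.75 mm²); the cube at (4, 13) is present — its section is the full 21.5×5 rectangle (area 107.50 mm²); the 29×22.5 cube at (15.5, 3.5) contributes its full rectangle (area 652.50 mm²); Combining (union): the regions partially overlap — summed areas 1038.26 mm² minus the doubly-counted overlap 154.50 mm² gives 883.76 mm² — area = 883.76 mm². At z = 21.5: the cylinder is not intersected at this z (z outside [0, 17.5]); the cube at (12, -2.5) is not intersected at this z (z outside [3, 10.5]); the cube at (4, 13) is present — its section is the full 21.5×5 rectangle (area 107.50 mm²); the 29×22.5 cube at (15.5, 3.5) contributes its full rectangle (area 652.50 mm²); Combining (union): the regions partially overlap — summed areas 760.00 mm² minus the doubly-counted overlap 50.00 mm² gives 710.00 mm² — area = 710.00 mm². Checking containment: the cross-section at z = 21.5 is a subset of the cross-section at z = 8.

entirely on top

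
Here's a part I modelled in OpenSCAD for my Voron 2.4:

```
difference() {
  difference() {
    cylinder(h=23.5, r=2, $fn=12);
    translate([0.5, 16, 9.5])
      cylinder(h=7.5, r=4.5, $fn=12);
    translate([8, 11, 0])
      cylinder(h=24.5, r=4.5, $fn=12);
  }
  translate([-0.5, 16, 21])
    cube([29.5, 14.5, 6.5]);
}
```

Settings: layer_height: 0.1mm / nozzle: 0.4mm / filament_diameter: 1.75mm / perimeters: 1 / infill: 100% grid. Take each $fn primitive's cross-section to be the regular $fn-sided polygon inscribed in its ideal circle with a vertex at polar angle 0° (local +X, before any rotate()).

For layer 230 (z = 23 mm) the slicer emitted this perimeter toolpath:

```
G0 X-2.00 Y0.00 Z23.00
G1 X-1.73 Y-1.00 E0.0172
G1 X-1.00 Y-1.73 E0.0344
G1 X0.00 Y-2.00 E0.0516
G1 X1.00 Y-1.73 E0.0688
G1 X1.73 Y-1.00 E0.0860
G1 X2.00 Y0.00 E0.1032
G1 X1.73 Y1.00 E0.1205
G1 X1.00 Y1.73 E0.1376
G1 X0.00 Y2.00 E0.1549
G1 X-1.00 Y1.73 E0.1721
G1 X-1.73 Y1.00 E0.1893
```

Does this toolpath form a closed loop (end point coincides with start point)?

no

Start point (G0): (-2.00, 0.00). End point (last G1): the path does not return to the start — open.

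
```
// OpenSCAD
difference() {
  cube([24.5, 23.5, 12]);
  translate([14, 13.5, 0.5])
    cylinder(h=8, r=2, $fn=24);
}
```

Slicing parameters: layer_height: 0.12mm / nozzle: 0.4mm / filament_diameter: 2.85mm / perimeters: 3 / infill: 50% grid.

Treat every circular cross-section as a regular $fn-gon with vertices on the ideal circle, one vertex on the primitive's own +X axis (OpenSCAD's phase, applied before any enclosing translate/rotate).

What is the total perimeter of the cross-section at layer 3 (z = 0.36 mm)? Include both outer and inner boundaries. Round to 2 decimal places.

At z = 0.36 mm: the cube (footprint 24.5×23.5) is included at this height (perimeter 96.00 mm); the cylinder at (14, 13.5) does not reach this height (z outside [0.5, 8.5]); Taking the first minus the rest: none of the subtracted shapes is present at this height, so the 24.5×23.5 cube is unchanged — boundary = 96.00 mm. Overall, the cross-section is a single solid region. Total boundary length (outer) = 96.00 mm.

96.00 mm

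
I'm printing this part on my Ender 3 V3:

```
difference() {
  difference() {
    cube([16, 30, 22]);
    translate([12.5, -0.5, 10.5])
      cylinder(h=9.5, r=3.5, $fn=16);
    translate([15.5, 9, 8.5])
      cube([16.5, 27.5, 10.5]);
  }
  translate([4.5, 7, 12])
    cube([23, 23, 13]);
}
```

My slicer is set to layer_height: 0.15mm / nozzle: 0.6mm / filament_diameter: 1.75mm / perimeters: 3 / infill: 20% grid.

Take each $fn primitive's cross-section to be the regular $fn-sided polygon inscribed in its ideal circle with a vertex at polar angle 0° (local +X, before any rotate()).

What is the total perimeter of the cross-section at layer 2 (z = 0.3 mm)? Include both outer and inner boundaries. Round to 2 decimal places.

At z = 0.3 mm: the cube (footprint 16×30) is included at this height (perimeter 92.00 mm); the cylinder at (12.5, -0.5) does not reach this height (z outside [10.5, 20]); the cube at (15.5, 9) is not intersected at this z (z outside [8.5, 19]); Subtracting the remaining from the first: none of the subtracted shapes is present at this height, so the 16×30 cube is unchanged — boundary = 92.00 mm; the cube at (4.5, 7) is not intersected at this z (z outside [12, 25]); Subtracting the remaining from the first: none of the subtracted shapes is present at this height, so that combined region is unchanged — boundary = 92.00 mm. Overall, the cross-section is a single solid region. Total boundary length (outer) = 92.00 mm.

92.00 mm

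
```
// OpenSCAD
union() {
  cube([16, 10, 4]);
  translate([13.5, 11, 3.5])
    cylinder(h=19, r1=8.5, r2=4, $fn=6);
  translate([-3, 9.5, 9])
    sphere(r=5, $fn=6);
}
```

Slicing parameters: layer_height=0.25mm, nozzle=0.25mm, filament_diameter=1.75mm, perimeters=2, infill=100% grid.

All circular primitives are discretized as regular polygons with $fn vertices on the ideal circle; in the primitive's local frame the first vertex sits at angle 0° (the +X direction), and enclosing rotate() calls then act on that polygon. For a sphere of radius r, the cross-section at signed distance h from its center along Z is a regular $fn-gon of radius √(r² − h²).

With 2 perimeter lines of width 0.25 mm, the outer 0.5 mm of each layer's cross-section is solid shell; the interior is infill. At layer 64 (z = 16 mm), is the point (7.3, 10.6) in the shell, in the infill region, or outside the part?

At z = 16 mm: the cube does not reach this height (z outside [0, 4]); the cone at (13.5, 11) contributes a regular 6-gon of circumradius 5.539 (interpolated between r1=8.5 and r2=4 at t=0.658); the sphere at (-3, 9.5) does not reach this height (|z−center|=7.000 > r=5); Combining (union): only the cone at (13.5, 11) is present, so the union is just that shape — 1 connected region. Overall, the cross-section is a single solid region. The nearest boundary edge runs (7.96, 11.00)→(10.73, 6.20); distance from the point to it = 0.77 mm. The point is not inside any of the regions above, so it lies outside the cross-section (0.77 mm from the nearest boundary).

outside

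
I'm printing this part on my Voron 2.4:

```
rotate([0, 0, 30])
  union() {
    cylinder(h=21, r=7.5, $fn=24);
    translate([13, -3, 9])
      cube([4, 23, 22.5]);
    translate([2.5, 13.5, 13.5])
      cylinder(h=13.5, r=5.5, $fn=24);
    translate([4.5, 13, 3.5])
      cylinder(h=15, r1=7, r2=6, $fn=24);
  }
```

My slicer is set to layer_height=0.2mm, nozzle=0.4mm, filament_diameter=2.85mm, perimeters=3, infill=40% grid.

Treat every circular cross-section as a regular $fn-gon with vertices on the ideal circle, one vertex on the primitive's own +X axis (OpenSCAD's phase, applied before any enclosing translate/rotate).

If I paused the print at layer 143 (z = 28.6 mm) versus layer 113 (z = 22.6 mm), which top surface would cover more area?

Layer 143 (z = 28.6): the cylinder does not reach this height (z outside [0, 21]); the 4×23 cube at (13, -3) contributes its full rectangle (area 92.00 mm²); the cylinder at (2.5, 13.5) is absent (z outside [13.5, 27]); the cone at (4.5, 13) does not reach this height (z outside [3.5, 18.5]); Merging all regions: only the 4×23 cube at (13, -3) is present, so the union is just that shape — area = 92.00 mm²; (whole slice rotated 30° about Z — lengths, areas and connectivity unchanged). So its area = 92.00 mm². Layer 113 (z = 22.6): the cylinder does not reach this height (z outside [0, 21]); the 4×23 cube at (13, -3) contributes its full rectangle (area 92.00 mm²); the r=5.5 cylinder at (2.5, 13.5) gives a regular 24-gon of circumradius 5.5 (constant along its height) (area = (24/2)·5.500²·sin(360°/24) = 93.95 mm²); the cone at (4.5, 13) is absent (z outside [3.5, 18.5]); Combining (union): the 2 present regions are separate (no shared area or edge), so areas and boundary lengths simply add and each stays a separate island — area = 185.95 mm²; (rotated 30° about Z; rotation is an isometry so areas/perimeters/island counts are preserved). So its area = 185.95 mm². Layer 113 is larger (185.95 vs 92.00 mm²).

layer 113 (z = 22.6 mm)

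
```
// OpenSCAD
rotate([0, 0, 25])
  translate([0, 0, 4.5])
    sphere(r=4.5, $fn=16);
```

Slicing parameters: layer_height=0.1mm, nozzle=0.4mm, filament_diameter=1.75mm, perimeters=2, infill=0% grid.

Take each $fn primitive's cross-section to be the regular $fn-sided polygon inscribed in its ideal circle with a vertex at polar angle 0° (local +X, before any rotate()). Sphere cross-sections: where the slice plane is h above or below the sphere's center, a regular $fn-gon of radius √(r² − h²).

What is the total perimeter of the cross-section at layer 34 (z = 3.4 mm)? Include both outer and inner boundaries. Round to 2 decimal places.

At z = 3.4 mm: the sphere: section is a regular 16-gon, circumradius = √(r²−h²) = √(4.5²−1.1²) = 4.363 (perimeter = 2·16·4.363·sin(180°/16) = 27.24 mm); (rotated 25° about Z; rotation is an isometry so areas/perimeters/island counts are preserved). Overall, the cross-section is a single solid region. Total boundary length (outer) = 27.24 mm.

27.24 mm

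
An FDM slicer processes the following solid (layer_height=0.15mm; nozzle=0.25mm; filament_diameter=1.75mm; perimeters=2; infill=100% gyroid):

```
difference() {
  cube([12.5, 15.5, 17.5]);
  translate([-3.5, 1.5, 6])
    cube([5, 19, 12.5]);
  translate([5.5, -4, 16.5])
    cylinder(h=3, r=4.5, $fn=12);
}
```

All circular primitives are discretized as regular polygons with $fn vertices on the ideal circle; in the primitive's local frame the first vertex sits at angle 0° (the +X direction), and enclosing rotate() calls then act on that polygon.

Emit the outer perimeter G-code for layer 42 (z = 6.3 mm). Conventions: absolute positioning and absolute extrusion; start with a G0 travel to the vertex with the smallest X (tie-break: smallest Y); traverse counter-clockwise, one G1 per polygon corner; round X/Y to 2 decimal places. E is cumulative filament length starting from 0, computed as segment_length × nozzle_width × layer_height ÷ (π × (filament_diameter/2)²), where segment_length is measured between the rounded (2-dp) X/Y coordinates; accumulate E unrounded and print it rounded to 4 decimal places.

At z = 6.3 mm: the cube is present — its section is the full 12.5×15.5 rectangle; the cube at (-3.5, 1.5) is present — its section is the full 5×19 rectangle; the cylinder at (5.5, -4) is not intersected at this z (z outside [16.5, 19.5]); Taking the first minus the rest: starting from the 12.5×15.5 cube, the 5×19 cube at (-3.5, 1.5) partially overlaps it — only the 21.00 mm² overlap (of its 95.00 mm²) is removed, clipping the outline — 1 connected region. The outline is a single polygon with 6 vertices. Extrusion per mm of travel: 0.25 × 0.15 / (π × 0.875²) = 0.015591. Accumulating E over each segment gives final E = 0.8731.

G0 X0.00 Y0.00 Z6.30
G1 X12.50 Y0.00 E0.1949
G1 X12.50 Y15.50 E0.4365
G1 X1.50 Y15.50 E0.6080
G1 X1.50 Y1.50 E0.8263
G1 X0.00 Y1.50 E0.8497
G1 X0.00 Y0.00 E0.8731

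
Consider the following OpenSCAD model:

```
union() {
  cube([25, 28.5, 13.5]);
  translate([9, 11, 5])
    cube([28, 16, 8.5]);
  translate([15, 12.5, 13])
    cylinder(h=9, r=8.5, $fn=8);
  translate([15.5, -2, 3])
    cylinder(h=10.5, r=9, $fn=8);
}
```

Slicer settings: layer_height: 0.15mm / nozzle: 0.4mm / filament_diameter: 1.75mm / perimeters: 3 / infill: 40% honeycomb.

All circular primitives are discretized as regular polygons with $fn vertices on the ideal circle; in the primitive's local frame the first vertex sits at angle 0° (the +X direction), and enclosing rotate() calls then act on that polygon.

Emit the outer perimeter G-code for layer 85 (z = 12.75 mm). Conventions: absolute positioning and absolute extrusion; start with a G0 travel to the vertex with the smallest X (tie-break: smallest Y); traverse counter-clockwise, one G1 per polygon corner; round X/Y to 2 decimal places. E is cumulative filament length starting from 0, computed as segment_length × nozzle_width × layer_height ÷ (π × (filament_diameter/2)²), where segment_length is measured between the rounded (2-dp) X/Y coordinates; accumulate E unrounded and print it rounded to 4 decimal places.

G0 X0.00 Y0.00 Z12.75
G1 X7.33 Y0.00 E0.1828
G1 X6.50 Y-2.00 E0.2369
G1 X9.14 Y-8.36 E0.4086
G1 X15.50 Y-11.00 E0.5804
G1 X21.86 Y-8.36 E0.7522
G1 X24.50 Y-2.00 E0.9240
G1 X23.67 Y0.00 E0.9780
G1 X25.00 Y0.00 E1.0112
G1 X25.00 Y11.00 E1.2856
G1 X37.00 Y11.00 E1.5849
G1 X37.00 Y27.00 E1.9840
G1 X25.00 Y27.00 E2.2834
G1 X25.00 Y28.50 E2.3208
G1 X0.00 Y28.50 E2.9444
G1 X0.00 Y0.00 E3.6553

At z = 12.75 mm: the 25×28.5 cube contributes its full rectangle; the cube at (9, 11) (footprint 28×16) is included at this height; the cylinder at (15, 12.5) is not intersected at this z (z outside [13, 22]); the r=9 cylinder at (15.5, -2) gives a regular 8-gon of circumradius 9 (constant along its height); Merging all regions: the regions partially overlap (shared area 336.21 mm²), so overlapping operands fuse into one piece — 1 connected region. The outline is a single polygon with 15 vertices. Extrusion per mm of travel: 0.4 × 0.15 / (π × 0.875²) = 0.024945. Accumulating E over each segment gives final E = 3.6553.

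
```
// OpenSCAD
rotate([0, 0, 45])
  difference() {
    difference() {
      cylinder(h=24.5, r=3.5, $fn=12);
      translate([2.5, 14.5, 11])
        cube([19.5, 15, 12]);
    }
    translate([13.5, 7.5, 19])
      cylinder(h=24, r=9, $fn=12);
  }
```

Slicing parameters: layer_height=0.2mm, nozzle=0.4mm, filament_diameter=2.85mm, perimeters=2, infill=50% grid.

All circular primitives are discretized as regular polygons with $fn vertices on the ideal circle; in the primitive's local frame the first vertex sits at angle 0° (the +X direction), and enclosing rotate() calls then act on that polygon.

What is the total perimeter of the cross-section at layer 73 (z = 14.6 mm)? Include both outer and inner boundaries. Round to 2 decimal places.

At z = 14.6 mm: the cylinder: section is a regular 12-gon, circumradius r=3.5 (perimeter = 2·12·3.500·sin(180°/12) = 21.74 mm); the 19.5×15 cube at (2.5, 14.5) contributes its full rectangle (perimeter 69.00 mm); Taking the first minus the rest: starting from the r=3.5 cylinder, the 19.5×15 cube at (2.5, 14.5) misses the remaining region (no effect) — boundary = 21.74 mm; the cylinder at (13.5, 7.5) does not reach this height (z outside [19, 43]); After the difference (first − rest): none of the subtracted shapes is present at this height, so that combined region is unchanged — boundary = 21.74 mm; (whole slice rotated 45° about Z — lengths, areas and connectivity unchanged). Overall, the cross-section is a single solid region. Total boundary length (outer) = 21.74 mm.

21.74 mm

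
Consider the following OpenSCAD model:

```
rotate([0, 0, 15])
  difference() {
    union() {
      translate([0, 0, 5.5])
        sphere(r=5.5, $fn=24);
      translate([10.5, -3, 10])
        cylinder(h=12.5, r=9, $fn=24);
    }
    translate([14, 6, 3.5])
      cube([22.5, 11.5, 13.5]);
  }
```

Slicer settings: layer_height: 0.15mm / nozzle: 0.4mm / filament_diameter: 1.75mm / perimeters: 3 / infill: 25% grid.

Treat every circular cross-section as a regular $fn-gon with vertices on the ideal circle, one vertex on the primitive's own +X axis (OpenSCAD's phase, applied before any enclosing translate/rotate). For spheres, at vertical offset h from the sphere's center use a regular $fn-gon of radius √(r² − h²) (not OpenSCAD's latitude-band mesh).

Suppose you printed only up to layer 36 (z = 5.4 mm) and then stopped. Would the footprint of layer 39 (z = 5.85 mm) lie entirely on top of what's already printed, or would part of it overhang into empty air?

entirely on top

Compare the two slices. At z = 5.4: the sphere: section is a regular 24-gon, circumradius = √(r²−h²) = √(5.5²−0.1²) = 5.499 (area = (24/2)·5.499²·sin(360°/24) = 93.92 mm²); the cylinder at (10.5, -3) is absent (z outside [10, 22.5]); Taking the union: only the r=5.5 sphere is present, so the union is just that shape — area = 93.92 mm²; the cube at (14, 6) is present — its section is the full 22.5×11.5 rectangle (area 258.75 mm²); After the difference (first − rest): starting from that combined region (93.92 mm²), the 22.5×11.5 cube at (14, 6) misses the remaining region (no effect) — area = 93.92 mm²; (rotated 15° about Z; rotation is an isometry so areas/perimeters/island counts are preserved). At z = 5.85: the sphere: section is a regular 24-gon, circumradius = √(r²−h²) = √(5.5²−0.35²) = 5.489 (area = (24/2)·5.489²·sin(360°/24) = 93.57 mm²); the cylinder at (10.5, -3) does not reach this height (z outside [10, 22.5]); Combining (union): only the r=5.5 sphere is present, so the union is just that shape — area = 93.57 mm²; the 22.5×11.5 cube at (14, 6) contributes its full rectangle (area 258.75 mm²); After the difference (first − rest): starting from that combined region (93.57 mm²), the 22.5×11.5 cube at (14, 6) misses the remaining region (no effect) — area = 93.57 mm²; (whole slice rotated 15° about Z — lengths, areas and connectivity unchanged). Checking containment: the cross-section at z = 5.85 is a subset of the cross-section at z = 5.4.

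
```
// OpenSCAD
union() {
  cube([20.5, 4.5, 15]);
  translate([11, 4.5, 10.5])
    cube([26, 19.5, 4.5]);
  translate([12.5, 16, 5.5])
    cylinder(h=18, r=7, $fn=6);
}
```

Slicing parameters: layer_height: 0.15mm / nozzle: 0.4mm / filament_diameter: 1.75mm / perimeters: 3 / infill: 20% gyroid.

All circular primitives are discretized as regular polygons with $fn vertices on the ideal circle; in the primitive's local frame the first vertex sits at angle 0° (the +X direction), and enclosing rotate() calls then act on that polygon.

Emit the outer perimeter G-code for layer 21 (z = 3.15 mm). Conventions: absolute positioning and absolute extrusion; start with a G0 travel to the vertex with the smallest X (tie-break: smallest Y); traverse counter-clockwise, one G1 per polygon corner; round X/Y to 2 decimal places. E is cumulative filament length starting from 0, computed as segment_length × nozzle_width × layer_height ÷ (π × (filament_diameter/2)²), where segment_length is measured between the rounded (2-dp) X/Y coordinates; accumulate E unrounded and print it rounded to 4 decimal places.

At z = 3.15 mm: the cube (footprint 20.5×4.5) is included at this height; the cube at (11, 4.5) does not reach this height (z outside [10.5, 15]); the cylinder at (12.5, 16) is absent (z outside [5.5, 23.5]); Combining (union): only the 20.5×4.5 cube is present, so the union is just that shape — 1 connected region. The outline is a single polygon with 4 vertices. Extrusion per mm of travel: 0.4 × 0.15 / (π × 0.875²) = 0.024945. Accumulating E over each segment gives final E = 1.2473.

G0 X0.00 Y0.00 Z3.15
G1 X20.50 Y0.00 E0.5114
G1 X20.50 Y4.50 E0.6236
G1 X0.00 Y4.50 E1.1350
G1 X0.00 Y0.00 E1.2473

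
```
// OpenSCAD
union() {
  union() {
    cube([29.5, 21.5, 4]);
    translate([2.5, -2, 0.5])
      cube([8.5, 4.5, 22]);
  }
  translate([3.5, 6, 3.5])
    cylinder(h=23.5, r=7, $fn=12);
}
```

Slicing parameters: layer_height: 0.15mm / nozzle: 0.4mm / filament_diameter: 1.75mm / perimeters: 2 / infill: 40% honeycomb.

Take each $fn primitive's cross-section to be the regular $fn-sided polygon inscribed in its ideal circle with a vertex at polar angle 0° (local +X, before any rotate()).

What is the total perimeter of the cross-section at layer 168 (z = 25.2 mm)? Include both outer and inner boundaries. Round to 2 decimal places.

At z = 25.2 mm: the cube is not intersected at this z (z outside [0, 4]); the cube at (2.5, -2) is not intersected at this z (z outside [0.5, 22.5]); Combining (union): nothing is present at this height; the r=7 cylinder at (3.5, 6) gives a regular 12-gon of circumradius 7 (constant along its height) (perimeter = 2·12·7.000·sin(180°/12) = 43.48 mm); Merging all regions: only the r=7 cylinder at (3.5, 6) is present, so the union is just that shape — boundary = 43.48 mm. Overall, the cross-section is a single solid region. Total boundary length (outer) = 43.48 mm.

43.48 mm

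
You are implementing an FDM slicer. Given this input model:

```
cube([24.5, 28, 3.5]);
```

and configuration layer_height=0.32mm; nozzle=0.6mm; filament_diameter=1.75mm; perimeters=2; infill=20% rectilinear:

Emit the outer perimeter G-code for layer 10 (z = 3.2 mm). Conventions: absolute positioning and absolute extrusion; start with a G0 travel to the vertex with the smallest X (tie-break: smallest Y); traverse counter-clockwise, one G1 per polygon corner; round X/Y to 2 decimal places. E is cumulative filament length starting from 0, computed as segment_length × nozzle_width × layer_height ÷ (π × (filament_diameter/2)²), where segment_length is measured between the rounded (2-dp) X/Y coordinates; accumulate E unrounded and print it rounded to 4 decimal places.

At z = 3.2 mm: the cube is present — its section is the full 24.5×28 rectangle. The outline is a single polygon with 4 vertices. Extrusion per mm of travel: 0.6 × 0.32 / (π × 0.875²) = 0.079824. Accumulating E over each segment gives final E = 8.3816.

G0 X0.00 Y0.00 Z3.20
G1 X24.50 Y0.00 E1.9557
G1 X24.50 Y28.00 E4.1908
G1 X0.00 Y28.00 E6.1465
G1 X0.00 Y0.00 E8.3816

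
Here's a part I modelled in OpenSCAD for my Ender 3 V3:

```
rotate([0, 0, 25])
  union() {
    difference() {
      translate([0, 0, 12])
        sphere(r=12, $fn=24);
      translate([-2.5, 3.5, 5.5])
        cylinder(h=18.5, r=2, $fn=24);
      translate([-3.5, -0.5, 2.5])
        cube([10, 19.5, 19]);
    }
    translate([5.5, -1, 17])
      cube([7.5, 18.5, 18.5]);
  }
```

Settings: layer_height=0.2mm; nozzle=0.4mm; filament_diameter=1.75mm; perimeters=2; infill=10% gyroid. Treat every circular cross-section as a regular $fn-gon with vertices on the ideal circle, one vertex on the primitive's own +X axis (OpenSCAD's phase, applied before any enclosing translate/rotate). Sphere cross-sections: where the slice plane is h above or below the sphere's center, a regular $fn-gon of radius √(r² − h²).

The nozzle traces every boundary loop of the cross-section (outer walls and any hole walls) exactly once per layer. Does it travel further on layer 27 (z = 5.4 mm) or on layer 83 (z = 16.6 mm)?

layer 83 (z = 16.6 mm)

Layer 27 (z = 5.4): the sphere: section is a regular 24-gon, circumradius = √(r²−h²) = √(12²−6.6²) = 10.022 (perimeter = 2·24·10.022·sin(180°/24) = 62.79 mm); the cylinder at (-2.5, 3.5) is not intersected at this z (z outside [5.5, 24]); the cube at (-3.5, -0.5) is present — its section is the full 10×19.5 rectangle (perimeter 59.00 mm); After the difference (first − rest): starting from the r=12 sphere, the 10×19.5 cube at (-3.5, -0.5) partially overlaps it — only the 98.97 mm² overlap (of its 195.00 mm²) is removed, clipping the outline — boundary = 79.93 mm; the cube at (5.5, -1) is not intersected at this z (z outside [17, 35.5]); Merging all regions: only the result so far is present, so the union is just that shape — boundary = 79.93 mm; (rotated 25° about Z; rotation is an isometry so areas/perimeters/island counts are preserved). So its perimeter = 79.93 mm. Layer 83 (z = 16.6): the r=12 sphere contributes a regular 24-gon of circumradius √(12²−4.6²) = 11.083 (perimeter = 2·24·11.083·sin(180°/24) = 69.44 mm); the r=2 cylinder at (-2.5, 3.5) gives a regular 24-gon of circumradius 2 (constant along its height) (perimeter = 2·24·2.000·sin(180°/24) = 12.53 mm); the cube at (-3.5, -0.5) (footprint 10×19.5) is included at this height (perimeter 59.00 mm); Subtracting the remaining from the first: starting from the r=12 sphere, the r=2 cylinder at (-2.5, 3.5) lies wholly inside it (removes its full 12.42 mm² and its 12.53 mm outline becomes a hole wall); the 10×19.5 cube at (-3.5, -0.5) partially overlaps it — only the 100.15 mm² overlap (of its 195.00 mm²) is removed, clipping the outline — boundary = 89.89 mm; the cube at (5.5, -1) does not reach this height (z outside [17, 35.5]); Combining (union): only that combined region is present, so the union is just that shape — boundary = 89.89 mm; (whole slice rotated 25° about Z — lengths, areas and connectivity unchanged). So its perimeter = 89.89 mm. Layer 83 is larger (89.89 vs 79.93 mm).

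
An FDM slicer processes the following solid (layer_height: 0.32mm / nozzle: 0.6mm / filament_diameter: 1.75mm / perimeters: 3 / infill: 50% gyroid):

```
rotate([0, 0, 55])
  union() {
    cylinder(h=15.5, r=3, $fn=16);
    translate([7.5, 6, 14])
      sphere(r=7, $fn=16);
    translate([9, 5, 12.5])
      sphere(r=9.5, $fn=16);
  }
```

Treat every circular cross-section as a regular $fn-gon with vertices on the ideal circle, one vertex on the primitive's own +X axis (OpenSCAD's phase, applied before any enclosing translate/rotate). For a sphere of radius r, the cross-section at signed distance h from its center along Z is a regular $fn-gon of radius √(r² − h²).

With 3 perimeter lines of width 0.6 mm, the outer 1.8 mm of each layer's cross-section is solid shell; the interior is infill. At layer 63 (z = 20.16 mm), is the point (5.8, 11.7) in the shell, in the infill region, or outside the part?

At z = 20.16 mm: the cylinder does not reach this height (z outside [0, 15.5]); the r=7 sphere at (7.5, 6) slices to a regular 16-gon of circumradius 3.325 (√(r²−h²) with h=6.16 from center); the r=9.5 sphere at (9, 5) slices to a regular 16-gon of circumradius 5.619 (√(r²−h²) with h=7.66 from center); Merging all regions: the r=7 sphere at (7.5, 6) lies entirely inside the r=9.5 sphere at (9, 5), so the union is just the r=9.5 sphere at (9, 5) — 1 connected region; (whole slice rotated 55° about Z — lengths, areas and connectivity unchanged). Overall, the cross-section is a single solid region. Undo the 55° rotation: the query point maps to (12.911, 1.960) in the un-rotated model frame. The nearest boundary edge runs (14.19, 2.85)→(12.97, 1.03); distance from the point to it = 0.57 mm. The point is inside the cross-section, 0.57 mm from the nearest boundary — within the 1.8 mm shell band (3 × 0.6).

shell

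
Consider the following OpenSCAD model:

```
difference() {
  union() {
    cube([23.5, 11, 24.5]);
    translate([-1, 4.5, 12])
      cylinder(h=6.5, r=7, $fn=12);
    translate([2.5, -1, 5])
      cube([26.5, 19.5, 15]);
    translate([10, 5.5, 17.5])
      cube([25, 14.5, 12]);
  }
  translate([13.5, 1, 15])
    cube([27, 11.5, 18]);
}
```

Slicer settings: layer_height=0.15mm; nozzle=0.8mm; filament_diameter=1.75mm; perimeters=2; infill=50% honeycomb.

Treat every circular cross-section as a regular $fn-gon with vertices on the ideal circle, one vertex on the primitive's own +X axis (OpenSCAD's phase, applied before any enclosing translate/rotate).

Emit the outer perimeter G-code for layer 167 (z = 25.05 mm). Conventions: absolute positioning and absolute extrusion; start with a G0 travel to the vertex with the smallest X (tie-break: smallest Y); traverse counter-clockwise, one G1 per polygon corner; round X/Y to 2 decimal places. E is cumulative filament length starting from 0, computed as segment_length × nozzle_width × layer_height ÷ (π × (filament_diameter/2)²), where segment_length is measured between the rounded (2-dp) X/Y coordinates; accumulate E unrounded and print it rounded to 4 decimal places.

G0 X10.00 Y5.50 Z25.05
G1 X13.50 Y5.50 E0.1746
G1 X13.50 Y12.50 E0.5238
G1 X35.00 Y12.50 E1.5965
G1 X35.00 Y20.00 E1.9707
G1 X10.00 Y20.00 E3.2179
G1 X10.00 Y5.50 E3.9413

At z = 25.05 mm: the cube is absent (z outside [0, 24.5]); the cylinder at (-1, 4.5) is absent (z outside [12, 18.5]); the cube at (2.5, -1) is absent (z outside [5, 20]); the cube at (10, 5.5) is present — its section is the full 25×14.5 rectangle; Combining (union): only the 25×14.5 cube at (10, 5.5) is present, so the union is just that shape — 1 connected region; the 27×11.5 cube at (13.5, 1) contributes its full rectangle; Taking the first minus the rest: starting from that combined region, the 27×11.5 cube at (13.5, 1) partially overlaps it — only the 150.50 mm² overlap (of its 310.50 mm²) is removed, clipping the outline — 1 connected region. The outline is a single polygon with 6 vertices. Extrusion per mm of travel: 0.8 × 0.15 / (π × 0.875²) = 0.049890. Accumulating E over each segment gives final E = 3.9413.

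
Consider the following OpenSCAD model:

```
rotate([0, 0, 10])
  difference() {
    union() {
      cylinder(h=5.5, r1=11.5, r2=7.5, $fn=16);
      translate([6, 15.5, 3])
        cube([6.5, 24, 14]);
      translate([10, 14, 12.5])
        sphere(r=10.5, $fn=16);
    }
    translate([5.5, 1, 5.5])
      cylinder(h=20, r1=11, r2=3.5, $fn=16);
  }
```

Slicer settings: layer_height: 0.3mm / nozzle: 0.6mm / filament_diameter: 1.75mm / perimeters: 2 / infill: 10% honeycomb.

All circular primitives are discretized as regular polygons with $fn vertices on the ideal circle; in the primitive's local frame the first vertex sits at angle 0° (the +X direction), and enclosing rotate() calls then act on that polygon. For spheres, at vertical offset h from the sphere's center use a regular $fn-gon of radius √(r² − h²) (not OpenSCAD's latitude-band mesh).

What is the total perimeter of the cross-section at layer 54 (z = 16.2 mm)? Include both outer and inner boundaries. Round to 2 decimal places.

At z = 16.2 mm: the cone is not intersected at this z (z outside [0, 5.5]); the 6.5×24 cube at (6, 15.5) contributes its full rectangle (perimeter 61.00 mm); the r=10.5 sphere at (10, 14) contributes a regular 16-gon of circumradius √(10.5²−3.7²) = 9.826 (perimeter = 2·16·9.826·sin(180°/16) = 61.35 mm); Taking the union: the regions partially overlap (shared area 51.90 mm²), so the edge portions inside another operand are dropped and the merged outline is re-measured after clipping — boundary = 93.93 mm; the cone at (5.5, 1): at t=0.535 of its height the radius interpolates to r₁+(r₂−r₁)t = 6.988, giving a regular 16-gon of that circumradius (perimeter = 2·16·6.988·sin(180°/16) = 43.62 mm); Subtracting the remaining from the first: starting from that combined region, the cone at (5.5, 1) partially overlaps it — only the 17.64 mm² overlap (of its 149.48 mm²) is removed, clipping the outline — boundary = 94.34 mm; (rotated 10° about Z; rotation is an isometry so areas/perimeters/island counts are preserved). Overall, the cross-section is a single solid region. Total boundary length (outer) = 94.34 mm.

94.34 mm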